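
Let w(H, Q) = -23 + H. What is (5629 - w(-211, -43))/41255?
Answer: 5863/41255 ≈ 0.14212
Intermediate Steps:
(5629 - w(-211, -43))/41255 = (5629 - (-23 - 211))/41255 = (5629 - 1*(-234))*(1/41255) = (5629 + 234)*(1/41255) = 5863*(1/41255) = 5863/41255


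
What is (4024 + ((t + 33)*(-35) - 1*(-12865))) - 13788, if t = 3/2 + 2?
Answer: 3647/2 ≈ 1823.5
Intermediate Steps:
t = 7/2 (t = (1/2)*3 + 2 = 3/2 + 2 = 7/2 ≈ 3.5000)
(4024 + ((t + 33)*(-35) - 1*(-12865))) - 13788 = (4024 + ((7/2 + 33)*(-35) - 1*(-12865))) - 13788 = (4024 + ((73/2)*(-35) + 12865)) - 13788 = (4024 + (-2555/2 + 12865)) - 13788 = (4024 + 23175/2) - 13788 = 31223/2 - 13788 = 3647/2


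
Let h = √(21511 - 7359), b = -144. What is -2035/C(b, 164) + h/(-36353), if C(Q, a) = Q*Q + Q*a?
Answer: 407/576 - 2*√3538/36353 ≈ 0.70333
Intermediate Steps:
C(Q, a) = Q² + Q*a
h = 2*√3538 (h = √14152 = 2*√3538 ≈ 118.96)
-2035/C(b, 164) + h/(-36353) = -2035*(-1/(144*(-144 + 164))) + (2*√3538)/(-36353) = -2035/((-144*20)) + (2*√3538)*(-1/36353) = -2035/(-2880) - 2*√3538/36353 = -2035*(-1/2880) - 2*√3538/36353 = 407/576 - 2*√3538/36353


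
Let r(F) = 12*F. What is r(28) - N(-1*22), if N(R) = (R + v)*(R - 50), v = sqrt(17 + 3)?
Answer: -1248 + 144*sqrt(5) ≈ -926.01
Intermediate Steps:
v = 2*sqrt(5) (v = sqrt(20) = 2*sqrt(5) ≈ 4.4721)
N(R) = (-50 + R)*(R + 2*sqrt(5)) (N(R) = (R + 2*sqrt(5))*(R - 50) = (R + 2*sqrt(5))*(-50 + R) = (-50 + R)*(R + 2*sqrt(5)))
r(28) - N(-1*22) = 12*28 - ((-1*22)**2 - 100*sqrt(5) - (-50)*22 + 2*(-1*22)*sqrt(5)) = 336 - ((-22)**2 - 100*sqrt(5) - 50*(-22) + 2*(-22)*sqrt(5)) = 336 - (484 - 100*sqrt(5) + 1100 - 44*sqrt(5)) = 336 - (1584 - 144*sqrt(5)) = 336 + (-1584 + 144*sqrt(5)) = -1248 + 144*sqrt(5)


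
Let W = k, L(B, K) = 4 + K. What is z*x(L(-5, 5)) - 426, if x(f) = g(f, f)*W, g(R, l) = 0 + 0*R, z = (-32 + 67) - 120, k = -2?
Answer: -426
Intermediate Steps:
W = -2
z = -85 (z = 35 - 120 = -85)
g(R, l) = 0 (g(R, l) = 0 + 0 = 0)
x(f) = 0 (x(f) = 0*(-2) = 0)
z*x(L(-5, 5)) - 426 = -85*0 - 426 = 0 - 426 = -426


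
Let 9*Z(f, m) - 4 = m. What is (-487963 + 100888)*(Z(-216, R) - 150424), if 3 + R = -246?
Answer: 174707720525/3 ≈ 5.8236e+10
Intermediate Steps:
R = -249 (R = -3 - 246 = -249)
Z(f, m) = 4/9 + m/9
(-487963 + 100888)*(Z(-216, R) - 150424) = (-487963 + 100888)*((4/9 + (⅑)*(-249)) - 150424) = -387075*((4/9 - 83/3) - 150424) = -387075*(-245/9 - 150424) = -387075*(-1354061/9) = 174707720525/3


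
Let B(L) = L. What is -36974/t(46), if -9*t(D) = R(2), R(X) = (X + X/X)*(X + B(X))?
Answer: 55461/2 ≈ 27731.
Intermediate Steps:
R(X) = 2*X*(1 + X) (R(X) = (X + X/X)*(X + X) = (X + 1)*(2*X) = (1 + X)*(2*X) = 2*X*(1 + X))
t(D) = -4/3 (t(D) = -2*2*(1 + 2)/9 = -2*2*3/9 = -⅑*12 = -4/3)
-36974/t(46) = -36974/(-4/3) = -36974*(-¾) = 55461/2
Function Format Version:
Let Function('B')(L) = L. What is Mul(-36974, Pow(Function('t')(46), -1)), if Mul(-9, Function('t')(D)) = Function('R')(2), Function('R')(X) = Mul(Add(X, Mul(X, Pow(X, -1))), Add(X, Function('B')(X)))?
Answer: Rational(55461, 2) ≈ 27731.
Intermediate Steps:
Function('R')(X) = Mul(2, X, Add(1, X)) (Function('R')(X) = Mul(Add(X, Mul(X, Pow(X, -1))), Add(X, X)) = Mul(Add(X, 1), Mul(2, X)) = Mul(Add(1, X), Mul(2, X)) = Mul(2, X, Add(1, X)))
Function('t')(D) = Rational(-4, 3) (Function('t')(D) = Mul(Rational(-1, 9), Mul(2, 2, Add(1, 2))) = Mul(Rational(-1, 9), Mul(2, 2, 3)) = Mul(Rational(-1, 9), 12) = Rational(-4, 3))
Mul(-36974, Pow(Function('t')(46), -1)) = Mul(-36974, Pow(Rational(-4, 3), -1)) = Mul(-36974, Rational(-3, 4)) = Rational(55461, 2)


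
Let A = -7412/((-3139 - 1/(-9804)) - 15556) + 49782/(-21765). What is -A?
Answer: 2514243332486/1329738326645 ≈ 1.8908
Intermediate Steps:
A = -2514243332486/1329738326645 (A = -7412/((-3139 - 1*(-1/9804)) - 15556) + 49782*(-1/21765) = -7412/((-3139 + 1/9804) - 15556) - 16594/7255 = -7412/(-30774755/9804 - 15556) - 16594/7255 = -7412/(-183285779/9804) - 16594/7255 = -7412*(-9804/183285779) - 16594/7255 = 72667248/183285779 - 16594/7255 = -2514243332486/1329738326645 ≈ -1.8908)
-A = -1*(-2514243332486/1329738326645) = 2514243332486/1329738326645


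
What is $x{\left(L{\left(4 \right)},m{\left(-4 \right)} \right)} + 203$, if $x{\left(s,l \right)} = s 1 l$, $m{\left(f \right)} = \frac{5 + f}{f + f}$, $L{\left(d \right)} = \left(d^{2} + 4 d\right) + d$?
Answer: $\frac{397}{2} \approx 198.5$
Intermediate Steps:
$L{\left(d \right)} = d^{2} + 5 d$
$m{\left(f \right)} = \frac{5 + f}{2 f}$
$x{\left(s,l \right)} = l s$ ($x{\left(s,l \right)} = s l = l s$)
$x{\left(L{\left(4 \right)},m{\left(-4 \right)} \right)} + 203 = \frac{5 - 4}{2 \left(-4\right)} 4 \left(5 + 4\right) + 203 = \frac{1}{2} \left(- \frac{1}{4}\right) 1 \cdot 4 \cdot 9 + 203 = \left(- \frac{1}{8}\right) 36 + 203 = - \frac{9}{2} + 203 = \frac{397}{2}$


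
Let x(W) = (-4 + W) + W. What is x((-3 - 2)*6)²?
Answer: 4096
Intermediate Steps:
x(W) = -4 + 2*W
x((-3 - 2)*6)² = (-4 + 2*((-3 - 2)*6))² = (-4 + 2*(-5*6))² = (-4 + 2*(-30))² = (-4 - 60)² = (-64)² = 4096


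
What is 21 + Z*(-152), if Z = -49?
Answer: 7469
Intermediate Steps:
21 + Z*(-152) = 21 - 49*(-152) = 21 + 7448 = 7469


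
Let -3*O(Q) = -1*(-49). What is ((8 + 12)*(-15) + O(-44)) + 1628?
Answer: 3935/3 ≈ 1311.7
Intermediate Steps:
O(Q) = -49/3 (O(Q) = -(-1)*(-49)/3 = -⅓*49 = -49/3)
((8 + 12)*(-15) + O(-44)) + 1628 = ((8 + 12)*(-15) - 49/3) + 1628 = (20*(-15) - 49/3) + 1628 = (-300 - 49/3) + 1628 = -949/3 + 1628 = 3935/3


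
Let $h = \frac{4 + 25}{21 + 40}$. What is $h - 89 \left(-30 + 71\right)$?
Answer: $- \frac{222560}{61} \approx -3648.5$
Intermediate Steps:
$h = \frac{29}{61} \approx 0.47541$
$h - 89 \left(-30 + 71\right) = \frac{29}{61} - 89 \left(-30 + 71\right) = \frac{29}{61} - 3649 = - \frac{222560}{61}$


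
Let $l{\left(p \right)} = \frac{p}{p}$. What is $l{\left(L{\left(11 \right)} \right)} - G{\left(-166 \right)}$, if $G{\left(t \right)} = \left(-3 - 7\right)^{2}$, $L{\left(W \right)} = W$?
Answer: $-99$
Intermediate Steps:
$G{\left(t \right)} = 100$ ($G{\left(t \right)} = \left(-10\right)^{2} = 100$)
$l{\left(p \right)} = 1$
$l{\left(L{\left(11 \right)} \right)} - G{\left(-166 \right)} = 1 - 100 = -99$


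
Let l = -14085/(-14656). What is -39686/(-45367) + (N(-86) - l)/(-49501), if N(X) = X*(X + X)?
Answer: 18957120084627/32913153122752 ≈ 0.57597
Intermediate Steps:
l = 14085/14656 (l = -14085*(-1/14656) = 14085/14656 ≈ 0.96104)
N(X) = 2*X**2 (N(X) = X*(2*X) = 2*X**2)
-39686/(-45367) + (N(-86) - l)/(-49501) = -39686/(-45367) + (2*(-86)**2 - 1*14085/14656)/(-49501) = -39686*(-1/45367) + (2*7396 - 14085/14656)*(-1/49501) = 39686/45367 + (14792 - 14085/14656)*(-1/49501) = 39686/45367 + (216777467/14656)*(-1/49501) = 39686/45367 - 216777467/725486656 = 18957120084627/32913153122752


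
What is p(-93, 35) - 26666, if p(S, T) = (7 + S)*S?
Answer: -18668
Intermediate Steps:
p(S, T) = S*(7 + S)
p(-93, 35) - 26666 = -93*(7 - 93) - 26666 = -93*(-86) - 26666 = 7998 - 26666 = -18668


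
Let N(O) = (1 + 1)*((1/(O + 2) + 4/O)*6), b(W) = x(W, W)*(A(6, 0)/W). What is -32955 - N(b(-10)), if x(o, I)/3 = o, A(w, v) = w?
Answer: -494374/15 ≈ -32958.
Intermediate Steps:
x(o, I) = 3*o
b(W) = 18 (b(W) = (3*W)*(6/W) = 18)
N(O) = 12/(2 + O) + 48/O (N(O) = 2*((1/(2 + O) + 4/O)*6) = 2*(6/(2 + O) + 24/O) = 12/(2 + O) + 48/O)
-32955 - N(b(-10)) = -32955 - 12*(8 + 5*18)/(18*(2 + 18)) = -32955 - 12*(8 + 90)/(18*20) = -32955 - 12*98/(18*20) = -32955 - 1*49/15 = -32955 - 49/15 = -494374/15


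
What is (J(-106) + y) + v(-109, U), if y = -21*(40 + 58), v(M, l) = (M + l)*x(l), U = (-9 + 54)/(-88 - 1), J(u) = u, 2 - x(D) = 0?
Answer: -212088/89 ≈ -2383.0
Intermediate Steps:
x(D) = 2 (x(D) = 2 - 1*0 = 2 + 0 = 2)
U = -45/89 (U = 45/(-89) = 45*(-1/89) = -45/89 ≈ -0.50562)
v(M, l) = 2*M + 2*l (v(M, l) = (M + l)*2 = 2*M + 2*l)
y = -2058 (y = -21*98 = -2058)
(J(-106) + y) + v(-109, U) = (-106 - 2058) + (2*(-109) + 2*(-45/89)) = -2164 + (-218 - 90/89) = -2164 - 19492/89 = -212088/89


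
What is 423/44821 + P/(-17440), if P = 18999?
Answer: -844177059/781678240 ≈ -1.0800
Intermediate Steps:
423/44821 + P/(-17440) = 423/44821 + 18999/(-17440) = 423*(1/44821) + 18999*(-1/17440) = 423/44821 - 18999/17440 = -844177059/781678240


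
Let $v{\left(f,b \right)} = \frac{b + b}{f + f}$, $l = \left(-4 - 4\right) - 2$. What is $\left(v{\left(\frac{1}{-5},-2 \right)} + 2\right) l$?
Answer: $-120$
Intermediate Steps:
$l = -10$ ($l = \left(-4 - 4\right) - 2 = -8 - 2 = -10$)
$v{\left(f,b \right)} = \frac{b}{f}$ ($v{\left(f,b \right)} = \frac{2 b}{2 f} = 2 b \frac{1}{2 f} = \frac{b}{f}$)
$\left(v{\left(\frac{1}{-5},-2 \right)} + 2\right) l = \left(- \frac{2}{\frac{1}{-5}} + 2\right) \left(-10\right) = \left(- \frac{2}{- \frac{1}{5}} + 2\right) \left(-10\right) = \left(\left(-2\right) \left(-5\right) + 2\right) \left(-10\right) = \left(10 + 2\right) \left(-10\right) = 12 \left(-10\right) = -120$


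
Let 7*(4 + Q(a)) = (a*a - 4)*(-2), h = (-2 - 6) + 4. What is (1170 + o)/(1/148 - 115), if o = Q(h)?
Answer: -1204424/119133 ≈ -10.110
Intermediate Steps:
h = -4 (h = -8 + 4 = -4)
Q(a) = -20/7 - 2*a²/7 (Q(a) = -4 + ((a*a - 4)*(-2))/7 = -4 + ((a² - 4)*(-2))/7 = -4 + ((-4 + a²)*(-2))/7 = -4 + (8 - 2*a²)/7 = -4 + (8/7 - 2*a²/7) = -20/7 - 2*a²/7)
o = -52/7 (o = -20/7 - 2/7*(-4)² = -20/7 - 2/7*16 = -20/7 - 32/7 = -52/7 ≈ -7.4286)
(1170 + o)/(1/148 - 115) = (1170 - 52/7)/(1/148 - 115) = 8138/(7*(1/148 - 115)) = 8138/(7*(-17019/148)) = (8138/7)*(-148/17019) = -1204424/119133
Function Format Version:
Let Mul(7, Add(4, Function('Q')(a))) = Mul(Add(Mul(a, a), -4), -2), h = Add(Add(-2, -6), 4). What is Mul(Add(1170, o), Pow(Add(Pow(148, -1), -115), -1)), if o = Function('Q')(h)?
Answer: Rational(-1204424, 119133) ≈ -10.110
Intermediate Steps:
h = -4 (h = Add(-8, 4) = -4)
Function('Q')(a) = Add(Rational(-20, 7), Mul(Rational(-2, 7), Pow(a, 2))) (Function('Q')(a) = Add(-4, Mul(Rational(1, 7), Mul(Add(Mul(a, a), -4), -2))) = Add(-4, Mul(Rational(1, 7), Mul(Add(Pow(a, 2), -4), -2))) = Add(-4, Mul(Rational(1, 7), Mul(Add(-4, Pow(a, 2)), -2))) = Add(-4, Mul(Rational(1, 7), Add(8, Mul(-2, Pow(a, 2))))) = Add(-4, Add(Rational(8, 7), Mul(Rational(-2, 7), Pow(a, 2)))) = Add(Rational(-20, 7), Mul(Rational(-2, 7), Pow(a, 2))))
o = Rational(-52, 7) (o = Add(Rational(-20, 7), Mul(Rational(-2, 7), Pow(-4, 2))) = Add(Rational(-20, 7), Mul(Rational(-2, 7), 16)) = Add(Rational(-20, 7), Rational(-32, 7)) = Rational(-52, 7) ≈ -7.4286)
Mul(Add(1170, o), Pow(Add(Pow(148, -1), -115), -1)) = Mul(Add(1170, Rational(-52, 7)), Pow(Add(Pow(148, -1), -115), -1)) = Mul(Rational(8138, 7), Pow(Add(Rational(1, 148), -115), -1)) = Mul(Rational(8138, 7), Pow(Rational(-17019, 148), -1)) = Mul(Rational(8138, 7), Rational(-148, 17019)) = Rational(-1204424, 119133)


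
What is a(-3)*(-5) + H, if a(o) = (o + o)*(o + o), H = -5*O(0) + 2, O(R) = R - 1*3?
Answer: -163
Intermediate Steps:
O(R) = -3 + R (O(R) = R - 3 = -3 + R)
H = 17 (H = -5*(-3 + 0) + 2 = -5*(-3) + 2 = 15 + 2 = 17)
a(o) = 4*o² (a(o) = (2*o)*(2*o) = 4*o²)
a(-3)*(-5) + H = (4*(-3)²)*(-5) + 17 = (4*9)*(-5) + 17 = 36*(-5) + 17 = -180 + 17 = -163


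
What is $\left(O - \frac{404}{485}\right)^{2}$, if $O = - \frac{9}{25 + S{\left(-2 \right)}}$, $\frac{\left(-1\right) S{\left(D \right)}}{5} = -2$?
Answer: $\frac{13697401}{11526025} \approx 1.1884$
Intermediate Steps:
$S{\left(D \right)} = 10$ ($S{\left(D \right)} = \left(-5\right) \left(-2\right) = 10$)
$O = - \frac{9}{35}$ ($O = - \frac{9}{25 + 10} = - \frac{9}{35} \approx -0.25714$)
$\left(O - \frac{404}{485}\right)^{2} = \left(- \frac{9}{35} - \frac{404}{485}\right)^{2} = \left(- \frac{3701}{3395}\right)^{2} = \frac{13697401}{11526025}$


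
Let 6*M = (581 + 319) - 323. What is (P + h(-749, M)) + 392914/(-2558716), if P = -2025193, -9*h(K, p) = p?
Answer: -34977969891830/17271333 ≈ -2.0252e+6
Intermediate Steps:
M = 577/6 (M = ((581 + 319) - 323)/6 = (900 - 323)/6 = (⅙)*577 = 577/6 ≈ 96.167)
h(K, p) = -p/9
(P + h(-749, M)) + 392914/(-2558716) = (-2025193 - ⅑*577/6) + 392914/(-2558716) = (-2025193 - 577/54) + 392914*(-1/2558716) = -109360999/54 - 196457/1279358 = -34977969891830/17271333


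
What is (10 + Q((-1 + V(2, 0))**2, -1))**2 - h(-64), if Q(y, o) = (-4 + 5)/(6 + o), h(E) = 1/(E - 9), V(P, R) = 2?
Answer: 189898/1825 ≈ 104.05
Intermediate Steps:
h(E) = 1/(-9 + E)
Q(y, o) = 1/(6 + o)
(10 + Q((-1 + V(2, 0))**2, -1))**2 - h(-64) = (10 + 1/(6 - 1))**2 - 1/(-9 - 64) = (10 + 1/5)**2 - 1/(-73) = (10 + 1/5)**2 - 1*(-1/73) = (51/5)**2 + 1/73 = 2601/25 + 1/73 = 189898/1825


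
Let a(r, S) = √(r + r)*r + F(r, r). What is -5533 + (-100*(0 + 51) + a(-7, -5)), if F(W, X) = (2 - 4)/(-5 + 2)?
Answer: -31897/3 - 7*I*√14 ≈ -10632.0 - 26.192*I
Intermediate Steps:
F(W, X) = ⅔ (F(W, X) = -2/(-3) = -2*(-⅓) = ⅔)
a(r, S) = ⅔ + √2*r^(3/2) (a(r, S) = √(r + r)*r + ⅔ = √(2*r)*r + ⅔ = (√2*√r)*r + ⅔ = √2*r^(3/2) + ⅔ = ⅔ + √2*r^(3/2))
-5533 + (-100*(0 + 51) + a(-7, -5)) = -5533 + (-100*(0 + 51) + (⅔ + √2*(-7)^(3/2))) = -5533 + (-100*51 + (⅔ + √2*(-7*I*√7))) = -5533 + (-5100 + (⅔ - 7*I*√14)) = -5533 + (-15298/3 - 7*I*√14) = -31897/3 - 7*I*√14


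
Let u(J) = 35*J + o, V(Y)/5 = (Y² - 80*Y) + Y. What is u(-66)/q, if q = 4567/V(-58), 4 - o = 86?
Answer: -95034160/4567 ≈ -20809.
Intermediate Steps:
o = -82 (o = 4 - 1*86 = 4 - 86 = -82)
V(Y) = -395*Y + 5*Y² (V(Y) = 5*((Y² - 80*Y) + Y) = 5*(Y² - 79*Y) = -395*Y + 5*Y²)
u(J) = -82 + 35*J (u(J) = 35*J - 82 = -82 + 35*J)
q = 4567/39730 (q = 4567/((5*(-58)*(-79 - 58))) = 4567/((5*(-58)*(-137))) = 4567/39730 ≈ 0.11495)
u(-66)/q = (-82 + 35*(-66))/(4567/39730) = (-82 - 2310)*(39730/4567) = -2392*39730/4567 = -95034160/4567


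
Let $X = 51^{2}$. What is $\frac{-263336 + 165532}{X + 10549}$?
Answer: $- \frac{48902}{6575} \approx -7.4376$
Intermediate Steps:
$X = 2601$
$\frac{-263336 + 165532}{X + 10549} = \frac{-263336 + 165532}{2601 + 10549} = - \frac{97804}{13150} = \left(-97804\right) \frac{1}{13150} = - \frac{48902}{6575}$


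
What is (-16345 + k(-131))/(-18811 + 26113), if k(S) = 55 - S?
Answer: -16159/7302 ≈ -2.2130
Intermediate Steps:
(-16345 + k(-131))/(-18811 + 26113) = (-16345 + (55 - 1*(-131)))/(-18811 + 26113) = (-16345 + (55 + 131))/7302 = (-16345 + 186)*(1/7302) = -16159*1/7302 = -16159/7302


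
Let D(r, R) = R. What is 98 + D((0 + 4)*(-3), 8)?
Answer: 106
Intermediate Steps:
98 + D((0 + 4)*(-3), 8) = 98 + 8 = 106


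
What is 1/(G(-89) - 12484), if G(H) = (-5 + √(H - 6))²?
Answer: I/(2*(-6277*I + 5*√95)) ≈ -7.9651e-5 + 6.184e-7*I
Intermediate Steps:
G(H) = (-5 + √(-6 + H))²
1/(G(-89) - 12484) = 1/((-5 + √(-6 - 89))² - 12484) = 1/((-5 + √(-95))² - 12484) = 1/((-5 + I*√95)² - 12484) = 1/(-12484 + (-5 + I*√95)²)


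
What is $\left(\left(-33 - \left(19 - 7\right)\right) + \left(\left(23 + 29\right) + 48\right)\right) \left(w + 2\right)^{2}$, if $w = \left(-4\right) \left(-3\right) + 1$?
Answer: $12375$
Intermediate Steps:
$w = 13$ ($w = 12 + 1 = 13$)
$\left(\left(-33 - \left(19 - 7\right)\right) + \left(\left(23 + 29\right) + 48\right)\right) \left(w + 2\right)^{2} = \left(\left(-33 - \left(19 - 7\right)\right) + \left(\left(23 + 29\right) + 48\right)\right) \left(13 + 2\right)^{2} = \left(\left(-33 - \left(19 - 7\right)\right) + \left(52 + 48\right)\right) 15^{2} = \left(\left(-33 - 12\right) + 100\right) 225 = \left(-45 + 100\right) 225 = 55 \cdot 225 = 12375$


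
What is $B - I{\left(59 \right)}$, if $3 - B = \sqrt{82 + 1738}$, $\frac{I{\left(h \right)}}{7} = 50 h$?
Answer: $-20647 - 2 \sqrt{455} \approx -20690.0$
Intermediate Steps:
$I{\left(h \right)} = 350 h$ ($I{\left(h \right)} = 7 \cdot 50 h = 350 h$)
$B = 3 - 2 \sqrt{455}$ ($B = 3 - \sqrt{82 + 1738} = 3 - \sqrt{1820} = 3 - 2 \sqrt{455} \approx -39.661$)
$B - I{\left(59 \right)} = \left(3 - 2 \sqrt{455}\right) - 350 \cdot 59 = \left(3 - 2 \sqrt{455}\right) - 20650 = -20647 - 2 \sqrt{455}$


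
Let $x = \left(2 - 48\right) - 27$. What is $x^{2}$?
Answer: $5329$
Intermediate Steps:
$x = -73$ ($x = -46 - 27 = -73$)
$x^{2} = \left(-73\right)^{2} = 5329$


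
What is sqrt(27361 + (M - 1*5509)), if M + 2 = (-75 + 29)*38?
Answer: 23*sqrt(38) ≈ 141.78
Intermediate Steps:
M = -1750 (M = -2 + (-75 + 29)*38 = -2 - 46*38 = -2 - 1748 = -1750)
sqrt(27361 + (M - 1*5509)) = sqrt(27361 + (-1750 - 1*5509)) = sqrt(27361 + (-1750 - 5509)) = sqrt(27361 - 7259) = sqrt(20102) = 23*sqrt(38)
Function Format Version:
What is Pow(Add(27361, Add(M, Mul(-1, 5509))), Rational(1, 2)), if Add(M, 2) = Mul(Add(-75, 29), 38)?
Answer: Mul(23, Pow(38, Rational(1, 2))) ≈ 141.78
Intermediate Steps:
M = -1750 (M = Add(-2, Mul(Add(-75, 29), 38)) = Add(-2, Mul(-46, 38)) = Add(-2, -1748) = -1750)
Pow(Add(27361, Add(M, Mul(-1, 5509))), Rational(1, 2)) = Pow(Add(27361, Add(-1750, Mul(-1, 5509))), Rational(1, 2)) = Pow(Add(27361, Add(-1750, -5509)), Rational(1, 2)) = Pow(Add(27361, -7259), Rational(1, 2)) = Pow(20102, Rational(1, 2)) = Mul(23, Pow(38, Rational(1, 2)))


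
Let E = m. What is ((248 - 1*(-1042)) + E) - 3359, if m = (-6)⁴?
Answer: -773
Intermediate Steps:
m = 1296
E = 1296
((248 - 1*(-1042)) + E) - 3359 = ((248 - 1*(-1042)) + 1296) - 3359 = ((248 + 1042) + 1296) - 3359 = (1290 + 1296) - 3359 = 2586 - 3359 = -773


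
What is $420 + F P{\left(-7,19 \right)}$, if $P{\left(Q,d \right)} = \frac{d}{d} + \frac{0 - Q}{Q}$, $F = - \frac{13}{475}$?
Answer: $420$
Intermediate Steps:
$F = - \frac{13}{475}$ ($F = \left(-13\right) \frac{1}{475} = - \frac{13}{475} \approx -0.027368$)
$P{\left(Q,d \right)} = 0$ ($P{\left(Q,d \right)} = 1 + \frac{\left(-1\right) Q}{Q} = 1 - 1 = 0$)
$420 + F P{\left(-7,19 \right)} = 420 - 0 = 420 + 0 = 420$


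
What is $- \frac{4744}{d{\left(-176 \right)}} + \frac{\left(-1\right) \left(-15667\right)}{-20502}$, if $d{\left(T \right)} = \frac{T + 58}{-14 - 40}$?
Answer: $- \frac{2626984529}{1209618} \approx -2171.7$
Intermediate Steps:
$d{\left(T \right)} = - \frac{29}{27} - \frac{T}{54}$ ($d{\left(T \right)} = \frac{58 + T}{-54} = \left(58 + T\right) \left(- \frac{1}{54}\right) = - \frac{29}{27} - \frac{T}{54}$)
$- \frac{4744}{d{\left(-176 \right)}} + \frac{\left(-1\right) \left(-15667\right)}{-20502} = - \frac{4744}{- \frac{29}{27} - - \frac{88}{27}} + \frac{\left(-1\right) \left(-15667\right)}{-20502} = - \frac{4744}{- \frac{29}{27} + \frac{88}{27}} + 15667 \left(- \frac{1}{20502}\right) = - \frac{4744}{\frac{59}{27}} - \frac{15667}{20502} = \left(-4744\right) \frac{27}{59} - \frac{15667}{20502} = - \frac{128088}{59} - \frac{15667}{20502} = - \frac{2626984529}{1209618}$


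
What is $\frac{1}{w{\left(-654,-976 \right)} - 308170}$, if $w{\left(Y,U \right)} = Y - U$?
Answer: $- \frac{1}{307848} \approx -3.2484 \cdot 10^{-6}$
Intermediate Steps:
$\frac{1}{w{\left(-654,-976 \right)} - 308170} = \frac{1}{\left(-654 - -976\right) - 308170} = \frac{1}{\left(-654 + 976\right) - 308170} = \frac{1}{322 - 308170} = \frac{1}{-307848} = - \frac{1}{307848}$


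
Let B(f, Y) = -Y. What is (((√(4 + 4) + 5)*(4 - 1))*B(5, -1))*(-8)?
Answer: -120 - 48*√2 ≈ -187.88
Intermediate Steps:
(((√(4 + 4) + 5)*(4 - 1))*B(5, -1))*(-8) = (((√(4 + 4) + 5)*(4 - 1))*(-1*(-1)))*(-8) = (((√8 + 5)*3)*1)*(-8) = (((2*√2 + 5)*3)*1)*(-8) = (((5 + 2*√2)*3)*1)*(-8) = ((15 + 6*√2)*1)*(-8) = (15 + 6*√2)*(-8) = -120 - 48*√2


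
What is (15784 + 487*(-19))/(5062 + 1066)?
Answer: 6531/6128 ≈ 1.0658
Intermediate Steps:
(15784 + 487*(-19))/(5062 + 1066) = (15784 - 9253)/6128 = 6531*(1/6128) = 6531/6128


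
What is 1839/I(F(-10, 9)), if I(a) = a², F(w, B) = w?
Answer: 1839/100 ≈ 18.390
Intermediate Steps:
1839/I(F(-10, 9)) = 1839/((-10)²) = 1839/100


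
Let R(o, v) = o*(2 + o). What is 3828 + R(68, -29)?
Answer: 8588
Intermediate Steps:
3828 + R(68, -29) = 3828 + 68*(2 + 68) = 3828 + 68*70 = 3828 + 4760 = 8588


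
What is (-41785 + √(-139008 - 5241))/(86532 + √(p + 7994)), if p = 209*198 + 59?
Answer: -3615739620/7487737589 + 41785*√49435/7487737589 - I*√7130949315/7487737589 + 86532*I*√144249/7487737589 ≈ -0.48165 + 0.0043779*I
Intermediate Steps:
p = 41441 (p = 41382 + 59 = 41441)
(-41785 + √(-139008 - 5241))/(86532 + √(p + 7994)) = (-41785 + √(-139008 - 5241))/(86532 + √(41441 + 7994)) = (-41785 + √(-144249))/(86532 + √49435) = (-41785 + I*√144249)/(86532 + √49435)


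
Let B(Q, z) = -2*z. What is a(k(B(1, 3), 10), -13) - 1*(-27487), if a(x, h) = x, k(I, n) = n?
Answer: 27497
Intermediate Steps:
a(k(B(1, 3), 10), -13) - 1*(-27487) = 10 - 1*(-27487) = 10 + 27487 = 27497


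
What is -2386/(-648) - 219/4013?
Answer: 4716553/1300212 ≈ 3.6275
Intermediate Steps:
-2386/(-648) - 219/4013 = -2386*(-1/648) - 219*1/4013 = 1193/324 - 219/4013 = 4716553/1300212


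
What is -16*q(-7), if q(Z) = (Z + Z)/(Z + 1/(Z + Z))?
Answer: -3136/99 ≈ -31.677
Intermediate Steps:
q(Z) = 2*Z/(Z + 1/(2*Z)) (q(Z) = (2*Z)/(Z + 1/(2*Z)) = 2*Z/(Z + 1/(2*Z)))
-16*q(-7) = -64*(-7)²/(1 + 2*(-7)²) = -64*49/(1 + 2*49) = -64*49/(1 + 98) = -64*49/99 = -16*196/99 = -3136/99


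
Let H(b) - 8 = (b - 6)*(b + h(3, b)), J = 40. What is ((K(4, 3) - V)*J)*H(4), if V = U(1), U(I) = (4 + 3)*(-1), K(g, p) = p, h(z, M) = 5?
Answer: -4000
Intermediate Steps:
U(I) = -7 (U(I) = 7*(-1) = -7)
V = -7
H(b) = 8 + (-6 + b)*(5 + b) (H(b) = 8 + (b - 6)*(b + 5) = 8 + (-6 + b)*(5 + b))
((K(4, 3) - V)*J)*H(4) = ((3 - 1*(-7))*40)*(-22 + 4² - 1*4) = ((3 + 7)*40)*(-22 + 16 - 4) = (10*40)*(-10) = 400*(-10) = -4000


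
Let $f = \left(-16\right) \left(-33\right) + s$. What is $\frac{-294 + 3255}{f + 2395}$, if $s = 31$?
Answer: $\frac{423}{422} \approx 1.0024$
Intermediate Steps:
$f = 559$ ($f = \left(-16\right) \left(-33\right) + 31 = 528 + 31 = 559$)
$\frac{-294 + 3255}{f + 2395} = \frac{-294 + 3255}{559 + 2395} = \frac{2961}{2954} = 2961 \cdot \frac{1}{2954} = \frac{423}{422}$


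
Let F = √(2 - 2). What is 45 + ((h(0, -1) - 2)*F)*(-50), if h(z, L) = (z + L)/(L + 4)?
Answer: 45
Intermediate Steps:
F = 0 (F = √0 = 0)
h(z, L) = (L + z)/(4 + L)
45 + ((h(0, -1) - 2)*F)*(-50) = 45 + (((-1 + 0)/(4 - 1) - 2)*0)*(-50) = 45 + ((-1/3 - 2)*0)*(-50) = 45 + (((⅓)*(-1) - 2)*0)*(-50) = 45 + ((-⅓ - 2)*0)*(-50) = 45 - 7/3*0*(-50) = 45 + 0*(-50) = 45 + 0 = 45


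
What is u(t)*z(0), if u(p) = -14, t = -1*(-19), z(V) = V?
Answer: 0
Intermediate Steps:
t = 19
u(t)*z(0) = -14*0 = 0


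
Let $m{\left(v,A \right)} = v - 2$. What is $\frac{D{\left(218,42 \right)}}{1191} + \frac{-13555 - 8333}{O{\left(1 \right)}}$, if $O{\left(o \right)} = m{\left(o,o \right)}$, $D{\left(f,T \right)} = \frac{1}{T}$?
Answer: $\frac{1094881537}{50022} \approx 21888.0$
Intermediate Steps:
$m{\left(v,A \right)} = -2 + v$ ($m{\left(v,A \right)} = v - 2 = -2 + v$)
$O{\left(o \right)} = -2 + o$
$\frac{D{\left(218,42 \right)}}{1191} + \frac{-13555 - 8333}{O{\left(1 \right)}} = \frac{1}{42 \cdot 1191} + \frac{-13555 - 8333}{-2 + 1} = \frac{1}{42} \cdot \frac{1}{1191} + \frac{-13555 - 8333}{-1} = \frac{1}{50022} - -21888 = \frac{1}{50022} + 21888 = \frac{1094881537}{50022}$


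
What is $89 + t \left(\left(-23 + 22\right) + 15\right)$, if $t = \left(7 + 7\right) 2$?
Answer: $481$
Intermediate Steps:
$t = 28$ ($t = 14 \cdot 2 = 28$)
$89 + t \left(\left(-23 + 22\right) + 15\right) = 89 + 28 \left(\left(-23 + 22\right) + 15\right) = 89 + 28 \left(-1 + 15\right) = 89 + 28 \cdot 14 = 89 + 392 = 481$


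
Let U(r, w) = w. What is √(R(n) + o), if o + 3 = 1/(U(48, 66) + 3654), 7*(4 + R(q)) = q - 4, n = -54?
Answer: I*√2591194830/13020 ≈ 3.9097*I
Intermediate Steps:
R(q) = -32/7 + q/7 (R(q) = -4 + (q - 4)/7 = -4 + (-4 + q)/7 = -4 + (-4/7 + q/7) = -32/7 + q/7)
o = -11159/3720 (o = -3 + 1/(66 + 3654) = -3 + 1/3720 = -11159/3720 ≈ -2.9997)
√(R(n) + o) = √((-32/7 + (⅐)*(-54)) - 11159/3720) = √((-32/7 - 54/7) - 11159/3720) = √(-86/7 - 11159/3720) = √(-398033/26040) = I*√2591194830/13020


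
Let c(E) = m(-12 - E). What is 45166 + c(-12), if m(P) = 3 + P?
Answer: 45169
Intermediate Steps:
c(E) = -9 - E (c(E) = 3 + (-12 - E) = -9 - E)
45166 + c(-12) = 45166 + (-9 - 1*(-12)) = 45166 + (-9 + 12) = 45166 + 3 = 45169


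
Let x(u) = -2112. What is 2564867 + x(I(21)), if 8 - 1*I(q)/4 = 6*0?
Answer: 2562755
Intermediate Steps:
I(q) = 32 (I(q) = 32 - 24*0 = 32 - 4*0 = 32 + 0 = 32)
2564867 + x(I(21)) = 2564867 - 2112 = 2562755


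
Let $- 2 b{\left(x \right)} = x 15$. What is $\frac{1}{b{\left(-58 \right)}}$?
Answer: $\frac{1}{435} \approx 0.0022989$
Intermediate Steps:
$b{\left(x \right)} = - \frac{15 x}{2}$ ($b{\left(x \right)} = - \frac{x 15}{2} = - \frac{15 x}{2}$)
$\frac{1}{b{\left(-58 \right)}} = \frac{1}{\left(- \frac{15}{2}\right) \left(-58\right)} = \frac{1}{435}$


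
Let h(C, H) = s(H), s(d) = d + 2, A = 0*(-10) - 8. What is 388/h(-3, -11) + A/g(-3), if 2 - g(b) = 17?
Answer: -1916/45 ≈ -42.578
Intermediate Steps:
A = -8 (A = 0 - 8 = -8)
s(d) = 2 + d
h(C, H) = 2 + H
g(b) = -15 (g(b) = 2 - 1*17 = 2 - 17 = -15)
388/h(-3, -11) + A/g(-3) = 388/(2 - 11) - 8/(-15) = 388/(-9) - 8*(-1/15) = 388*(-1/9) + 8/15 = -388/9 + 8/15 = -1916/45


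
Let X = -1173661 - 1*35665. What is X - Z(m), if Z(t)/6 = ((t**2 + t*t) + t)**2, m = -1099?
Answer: -34978949631380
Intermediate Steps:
X = -1209326 (X = -1173661 - 35665 = -1209326)
Z(t) = 6*(t + 2*t**2)**2 (Z(t) = 6*((t**2 + t*t) + t)**2 = 6*((t**2 + t**2) + t)**2 = 6*(2*t**2 + t)**2 = 6*(t + 2*t**2)**2)
X - Z(m) = -1209326 - 6*(-1099)**2*(1 + 2*(-1099))**2 = -1209326 - 6*1207801*(1 - 2198)**2 = -1209326 - 6*1207801*(-2197)**2 = -1209326 - 6*1207801*4826809 = -1209326 - 1*34978948422054 = -1209326 - 34978948422054 = -34978949631380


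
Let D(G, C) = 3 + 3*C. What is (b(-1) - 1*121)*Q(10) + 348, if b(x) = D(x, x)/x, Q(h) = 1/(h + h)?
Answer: 6839/20 ≈ 341.95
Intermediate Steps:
Q(h) = 1/(2*h)
b(x) = (3 + 3*x)/x
(b(-1) - 1*121)*Q(10) + 348 = ((3 + 3/(-1)) - 1*121)*((½)/10) + 348 = ((3 + 3*(-1)) - 121)*((½)*(⅒)) + 348 = ((3 - 3) - 121)*(1/20) + 348 = (0 - 121)*(1/20) + 348 = -121*1/20 + 348 = -121/20 + 348 = 6839/20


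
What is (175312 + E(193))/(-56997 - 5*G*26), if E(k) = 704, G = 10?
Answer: -176016/58297 ≈ -3.0193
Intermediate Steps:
(175312 + E(193))/(-56997 - 5*G*26) = (175312 + 704)/(-56997 - 5*10*26) = 176016/(-56997 - 50*26) = 176016/(-56997 - 1300) = 176016/(-58297) = 176016*(-1/58297) = -176016/58297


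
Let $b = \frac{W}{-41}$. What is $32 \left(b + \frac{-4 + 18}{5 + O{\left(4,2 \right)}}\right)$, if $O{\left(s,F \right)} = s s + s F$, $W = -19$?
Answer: $\frac{36000}{1189} \approx 30.278$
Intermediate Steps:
$O{\left(s,F \right)} = s^{2} + F s$
$b = \frac{19}{41}$ ($b = - \frac{19}{-41} = \left(-19\right) \left(- \frac{1}{41}\right) = \frac{19}{41} \approx 0.46341$)
$32 \left(b + \frac{-4 + 18}{5 + O{\left(4,2 \right)}}\right) = 32 \left(\frac{19}{41} + \frac{-4 + 18}{5 + 4 \left(2 + 4\right)}\right) = 32 \left(\frac{19}{41} + \frac{14}{5 + 4 \cdot 6}\right) = 32 \left(\frac{19}{41} + \frac{14}{5 + 24}\right) = 32 \left(\frac{19}{41} + \frac{14}{29}\right) = 32 \cdot \frac{1125}{1189} = \frac{36000}{1189}$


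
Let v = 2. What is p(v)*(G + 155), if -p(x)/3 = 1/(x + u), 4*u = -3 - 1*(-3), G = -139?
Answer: -24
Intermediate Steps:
u = 0 (u = (-3 - 1*(-3))/4 = (-3 + 3)/4 = (1/4)*0 = 0)
p(x) = -3/x (p(x) = -3/(x + 0) = -3/x)
p(v)*(G + 155) = (-3/2)*(-139 + 155) = -3*1/2*16 = -3/2*16 = -24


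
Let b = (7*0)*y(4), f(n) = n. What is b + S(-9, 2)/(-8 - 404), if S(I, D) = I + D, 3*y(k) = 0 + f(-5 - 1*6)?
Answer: 7/412 ≈ 0.016990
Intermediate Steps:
y(k) = -11/3 (y(k) = (0 + (-5 - 1*6))/3 = (0 + (-5 - 6))/3 = (0 - 11)/3 = (⅓)*(-11) = -11/3)
S(I, D) = D + I
b = 0 (b = (7*0)*(-11/3) = 0*(-11/3) = 0)
b + S(-9, 2)/(-8 - 404) = 0 + (2 - 9)/(-8 - 404) = 0 - 7/(-412) = 0 - 1/412*(-7) = 0 + 7/412 = 7/412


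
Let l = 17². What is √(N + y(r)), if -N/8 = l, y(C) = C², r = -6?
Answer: 2*I*√569 ≈ 47.707*I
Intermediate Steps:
l = 289
N = -2312 (N = -8*289 = -2312)
√(N + y(r)) = √(-2312 + (-6)²) = √(-2312 + 36) = √(-2276) = 2*I*√569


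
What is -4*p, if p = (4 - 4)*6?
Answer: 0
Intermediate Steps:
p = 0 (p = 0*6 = 0)
-4*p = -4*0 = 0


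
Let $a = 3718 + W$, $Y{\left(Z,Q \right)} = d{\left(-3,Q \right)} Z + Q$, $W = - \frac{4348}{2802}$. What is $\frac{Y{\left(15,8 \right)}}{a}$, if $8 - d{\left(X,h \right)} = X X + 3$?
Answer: $- \frac{18213}{1301686} \approx -0.013992$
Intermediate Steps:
$W = - \frac{2174}{1401}$ ($W = \left(-4348\right) \frac{1}{2802} = - \frac{2174}{1401} \approx -1.5517$)
$d{\left(X,h \right)} = 5 - X^{2}$ ($d{\left(X,h \right)} = 8 - \left(X X + 3\right) = 8 - \left(X^{2} + 3\right) = 8 - \left(3 + X^{2}\right) = 5 - X^{2}$)
$Y{\left(Z,Q \right)} = Q - 4 Z$ ($Y{\left(Z,Q \right)} = \left(5 - \left(-3\right)^{2}\right) Z + Q = \left(5 - 9\right) Z + Q = - 4 Z + Q = Q - 4 Z$)
$a = \frac{5206744}{1401}$ ($a = 3718 - \frac{2174}{1401} = \frac{5206744}{1401} \approx 3716.4$)
$\frac{Y{\left(15,8 \right)}}{a} = \frac{8 - 60}{\frac{5206744}{1401}} = \left(8 - 60\right) \frac{1401}{5206744} = \left(-52\right) \frac{1401}{5206744} = - \frac{18213}{1301686}$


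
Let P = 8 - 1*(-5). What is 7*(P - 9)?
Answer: 28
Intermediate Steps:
P = 13 (P = 8 + 5 = 13)
7*(P - 9) = 7*(13 - 9) = 7*4 = 28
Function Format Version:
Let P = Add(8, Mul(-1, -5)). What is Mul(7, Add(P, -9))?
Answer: 28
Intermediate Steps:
P = 13 (P = Add(8, 5) = 13)
Mul(7, Add(P, -9)) = Mul(7, Add(13, -9)) = Mul(7, 4) = 28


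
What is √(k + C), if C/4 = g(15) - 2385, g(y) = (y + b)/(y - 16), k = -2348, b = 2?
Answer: 14*I*√61 ≈ 109.34*I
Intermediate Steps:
g(y) = (2 + y)/(-16 + y) (g(y) = (y + 2)/(y - 16) = (2 + y)/(-16 + y))
C = -9608 (C = 4*((2 + 15)/(-16 + 15) - 2385) = 4*(17/(-1) - 2385) = 4*(-1*17 - 2385) = 4*(-17 - 2385) = 4*(-2402) = -9608)
√(k + C) = √(-2348 - 9608) = √(-11956) = 14*I*√61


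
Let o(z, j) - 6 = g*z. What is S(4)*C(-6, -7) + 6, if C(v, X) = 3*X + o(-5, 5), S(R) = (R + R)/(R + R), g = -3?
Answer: 6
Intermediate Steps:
o(z, j) = 6 - 3*z
S(R) = 1 (S(R) = (2*R)/((2*R)) = (2*R)*(1/(2*R)) = 1)
C(v, X) = 21 + 3*X (C(v, X) = 3*X + (6 - 3*(-5)) = 3*X + (6 + 15) = 3*X + 21 = 21 + 3*X)
S(4)*C(-6, -7) + 6 = 1*(21 + 3*(-7)) + 6 = 1*(21 - 21) + 6 = 1*0 + 6 = 0 + 6 = 6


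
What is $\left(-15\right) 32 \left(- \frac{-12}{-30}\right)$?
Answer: $192$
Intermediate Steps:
$\left(-15\right) 32 \left(- \frac{-12}{-30}\right) = - 480 \left(- \frac{\left(-12\right) \left(-1\right)}{30}\right) = - 480 \left(\left(-1\right) \frac{2}{5}\right) = \left(-480\right) \left(- \frac{2}{5}\right) = 192$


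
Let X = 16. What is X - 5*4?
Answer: -4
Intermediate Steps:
X - 5*4 = 16 - 5*4 = 16 - 20 = -4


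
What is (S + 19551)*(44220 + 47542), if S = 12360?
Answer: 2928217182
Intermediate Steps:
(S + 19551)*(44220 + 47542) = (12360 + 19551)*(44220 + 47542) = 31911*91762 = 2928217182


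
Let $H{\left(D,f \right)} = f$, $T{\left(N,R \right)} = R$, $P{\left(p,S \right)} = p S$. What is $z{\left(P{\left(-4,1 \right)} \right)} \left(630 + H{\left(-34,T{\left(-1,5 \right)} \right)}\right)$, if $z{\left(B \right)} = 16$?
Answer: $10160$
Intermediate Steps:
$P{\left(p,S \right)} = S p$
$z{\left(P{\left(-4,1 \right)} \right)} \left(630 + H{\left(-34,T{\left(-1,5 \right)} \right)}\right) = 16 \left(630 + 5\right) = 16 \cdot 635 = 10160$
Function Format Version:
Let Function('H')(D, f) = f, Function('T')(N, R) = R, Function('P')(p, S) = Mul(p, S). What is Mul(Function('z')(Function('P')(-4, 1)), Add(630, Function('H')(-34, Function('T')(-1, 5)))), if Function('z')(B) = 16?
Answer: 10160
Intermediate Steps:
Function('P')(p, S) = Mul(S, p)
Mul(Function('z')(Function('P')(-4, 1)), Add(630, Function('H')(-34, Function('T')(-1, 5)))) = Mul(16, Add(630, 5)) = Mul(16, 635) = 10160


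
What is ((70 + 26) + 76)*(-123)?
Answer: -21156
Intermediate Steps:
((70 + 26) + 76)*(-123) = (96 + 76)*(-123) = 172*(-123) = -21156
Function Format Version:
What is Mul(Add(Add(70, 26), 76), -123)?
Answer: -21156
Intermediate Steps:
Mul(Add(Add(70, 26), 76), -123) = Mul(Add(96, 76), -123) = Mul(172, -123) = -21156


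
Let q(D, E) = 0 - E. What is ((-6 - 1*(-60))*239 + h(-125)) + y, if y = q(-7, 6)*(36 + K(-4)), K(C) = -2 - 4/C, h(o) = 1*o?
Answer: 12571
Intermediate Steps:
h(o) = o
q(D, E) = -E
y = -210 (y = (-1*6)*(36 + (-2 - 4/(-4))) = -6*(36 + (-2 - 4*(-1/4))) = -6*(36 + (-2 + 1)) = -6*(36 - 1) = -6*35 = -210)
((-6 - 1*(-60))*239 + h(-125)) + y = ((-6 - 1*(-60))*239 - 125) - 210 = ((-6 + 60)*239 - 125) - 210 = (54*239 - 125) - 210 = (12906 - 125) - 210 = 12781 - 210 = 12571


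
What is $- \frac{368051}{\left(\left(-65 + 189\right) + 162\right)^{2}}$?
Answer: $- \frac{368051}{81796} \approx -4.4996$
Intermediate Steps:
$- \frac{368051}{\left(\left(-65 + 189\right) + 162\right)^{2}} = - \frac{368051}{\left(124 + 162\right)^{2}} = - \frac{368051}{286^{2}} = - \frac{368051}{81796}$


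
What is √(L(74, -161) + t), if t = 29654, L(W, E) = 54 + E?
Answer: 21*√67 ≈ 171.89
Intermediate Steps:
√(L(74, -161) + t) = √((54 - 161) + 29654) = √(-107 + 29654) = √29547 = 21*√67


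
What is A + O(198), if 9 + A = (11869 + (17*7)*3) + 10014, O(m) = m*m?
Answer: 61435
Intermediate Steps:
O(m) = m²
A = 22231 (A = -9 + ((11869 + (17*7)*3) + 10014) = -9 + ((11869 + 119*3) + 10014) = -9 + ((11869 + 357) + 10014) = -9 + (12226 + 10014) = -9 + 22240 = 22231)
A + O(198) = 22231 + 198² = 22231 + 39204 = 61435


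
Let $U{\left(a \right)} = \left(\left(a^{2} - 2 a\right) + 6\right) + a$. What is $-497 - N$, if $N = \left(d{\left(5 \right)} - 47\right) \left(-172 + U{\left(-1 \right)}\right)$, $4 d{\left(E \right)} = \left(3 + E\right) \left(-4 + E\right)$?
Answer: $-7877$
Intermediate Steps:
$U{\left(a \right)} = 6 + a^{2} - a$ ($U{\left(a \right)} = \left(6 + a^{2} - 2 a\right) + a = 6 + a^{2} - a$)
$d{\left(E \right)} = \frac{\left(-4 + E\right) \left(3 + E\right)}{4}$ ($d{\left(E \right)} = \frac{\left(3 + E\right) \left(-4 + E\right)}{4} = \frac{\left(-4 + E\right) \left(3 + E\right)}{4}$)
$N = 7380$ ($N = \left(\left(-3 - \frac{5}{4} + \frac{5^{2}}{4}\right) - 47\right) \left(-172 + \left(6 + \left(-1\right)^{2} - -1\right)\right) = \left(\left(-3 - \frac{5}{4} + \frac{1}{4} \cdot 25\right) - 47\right) \left(-172 + \left(6 + 1 + 1\right)\right) = \left(\left(-3 - \frac{5}{4} + \frac{25}{4}\right) - 47\right) \left(-172 + 8\right) = \left(2 - 47\right) \left(-164\right) = \left(-45\right) \left(-164\right) = 7380$)
$-497 - N = -497 - 7380 = -7877$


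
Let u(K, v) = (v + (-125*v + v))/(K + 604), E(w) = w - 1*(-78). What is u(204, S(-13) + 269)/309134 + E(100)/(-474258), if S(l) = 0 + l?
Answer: -1856072635/3701884132443 ≈ -0.00050139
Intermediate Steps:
E(w) = 78 + w (E(w) = w + 78 = 78 + w)
S(l) = l
u(K, v) = -123*v/(604 + K) (u(K, v) = (v - 124*v)/(604 + K) = (-123*v)/(604 + K) = -123*v/(604 + K))
u(204, S(-13) + 269)/309134 + E(100)/(-474258) = -123*(-13 + 269)/(604 + 204)/309134 + (78 + 100)/(-474258) = -123*256/808*(1/309134) + 178*(-1/474258) = -123*256*1/808*(1/309134) - 89/237129 = -3936/101*1/309134 - 89/237129 = -1968/15611267 - 89/237129 = -1856072635/3701884132443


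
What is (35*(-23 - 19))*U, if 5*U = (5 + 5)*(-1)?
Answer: 2940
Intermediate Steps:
U = -2 (U = ((5 + 5)*(-1))/5 = (10*(-1))/5 = (⅕)*(-10) = -2)
(35*(-23 - 19))*U = (35*(-23 - 19))*(-2) = (35*(-42))*(-2) = -1470*(-2) = 2940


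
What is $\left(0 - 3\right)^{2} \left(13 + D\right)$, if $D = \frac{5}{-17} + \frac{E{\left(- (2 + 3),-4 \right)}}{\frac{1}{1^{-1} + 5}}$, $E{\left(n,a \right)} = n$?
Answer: $- \frac{2646}{17} \approx -155.65$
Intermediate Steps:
$D = - \frac{515}{17}$ ($D = \frac{5}{-17} + \frac{\left(-1\right) \left(2 + 3\right)}{\frac{1}{1^{-1} + 5}} = 5 \left(- \frac{1}{17}\right) + \frac{\left(-1\right) 5}{\frac{1}{1 + 5}} = - \frac{5}{17} - \frac{5}{\frac{1}{6}} = - \frac{5}{17} - 5 \frac{1}{\frac{1}{6}} = - \frac{5}{17} - 30 = - \frac{515}{17} \approx -30.294$)
$\left(0 - 3\right)^{2} \left(13 + D\right) = \left(0 - 3\right)^{2} \left(13 - \frac{515}{17}\right) = \left(-3\right)^{2} \left(- \frac{294}{17}\right) = 9 \left(- \frac{294}{17}\right) = - \frac{2646}{17}$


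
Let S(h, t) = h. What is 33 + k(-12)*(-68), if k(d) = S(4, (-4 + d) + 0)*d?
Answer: 3297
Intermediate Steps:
k(d) = 4*d
33 + k(-12)*(-68) = 33 + (4*(-12))*(-68) = 33 - 48*(-68) = 33 + 3264 = 3297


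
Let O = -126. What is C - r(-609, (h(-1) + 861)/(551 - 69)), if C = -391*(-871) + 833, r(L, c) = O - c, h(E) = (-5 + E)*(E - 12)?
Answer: 164613579/482 ≈ 3.4152e+5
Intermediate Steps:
h(E) = (-12 + E)*(-5 + E) (h(E) = (-5 + E)*(-12 + E) = (-12 + E)*(-5 + E))
r(L, c) = -126 - c
C = 341394 (C = 340561 + 833 = 341394)
C - r(-609, (h(-1) + 861)/(551 - 69)) = 341394 - (-126 - ((60 + (-1)² - 17*(-1)) + 861)/(551 - 69)) = 341394 - (-126 - ((60 + 1 + 17) + 861)/482) = 341394 - (-126 - (78 + 861)/482) = 341394 - (-126 - 939/482) = 341394 - 1*(-61671/482) = 341394 + 61671/482 = 164613579/482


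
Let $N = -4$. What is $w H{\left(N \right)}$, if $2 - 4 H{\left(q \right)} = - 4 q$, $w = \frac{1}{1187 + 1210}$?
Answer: $- \frac{7}{4794} \approx -0.0014602$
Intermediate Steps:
$w = \frac{1}{2397} \approx 0.00041719$
$H{\left(q \right)} = \frac{1}{2} + q$ ($H{\left(q \right)} = \frac{1}{2} - \frac{\left(-4\right) q}{4} = \frac{1}{2} + q$)
$w H{\left(N \right)} = \frac{\frac{1}{2} - 4}{2397} = \frac{1}{2397} \left(- \frac{7}{2}\right) = - \frac{7}{4794}$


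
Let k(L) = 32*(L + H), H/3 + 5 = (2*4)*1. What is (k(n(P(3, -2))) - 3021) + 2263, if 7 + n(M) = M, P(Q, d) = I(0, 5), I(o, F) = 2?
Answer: -630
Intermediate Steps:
P(Q, d) = 2
H = 9 (H = -15 + 3*((2*4)*1) = -15 + 3*(8*1) = -15 + 3*8 = -15 + 24 = 9)
n(M) = -7 + M
k(L) = 288 + 32*L (k(L) = 32*(L + 9) = 32*(9 + L) = 288 + 32*L)
(k(n(P(3, -2))) - 3021) + 2263 = ((288 + 32*(-7 + 2)) - 3021) + 2263 = ((288 + 32*(-5)) - 3021) + 2263 = ((288 - 160) - 3021) + 2263 = (128 - 3021) + 2263 = -2893 + 2263 = -630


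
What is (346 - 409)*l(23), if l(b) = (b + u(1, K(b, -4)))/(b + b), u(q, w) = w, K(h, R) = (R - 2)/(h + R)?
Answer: -27153/874 ≈ -31.068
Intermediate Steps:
K(h, R) = (-2 + R)/(R + h)
l(b) = (b - 6/(-4 + b))/(2*b) (l(b) = (b + (-2 - 4)/(-4 + b))/(b + b) = (b - 6/(-4 + b))/((2*b)) = (b - 6/(-4 + b))*(1/(2*b)) = (b - 6/(-4 + b))/(2*b))
(346 - 409)*l(23) = (346 - 409)*((1/2)*(-6 + 23*(-4 + 23))/(23*(-4 + 23))) = -63*(-6 + 23*19)/(2*23*19) = -63*(-6 + 437)/(2*23*19) = -63*431/(2*23*19) = -63*431/874 = -27153/874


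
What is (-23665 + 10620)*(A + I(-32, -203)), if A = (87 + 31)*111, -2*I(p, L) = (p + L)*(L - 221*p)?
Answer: -21399161495/2 ≈ -1.0700e+10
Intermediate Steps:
I(p, L) = -(L + p)*(L - 221*p)/2 (I(p, L) = -(p + L)*(L - 221*p)/2 = -(L + p)*(L - 221*p)/2)
A = 13098 (A = 118*111 = 13098)
(-23665 + 10620)*(A + I(-32, -203)) = (-23665 + 10620)*(13098 + (-½*(-203)² + (221/2)*(-32)² + 110*(-203)*(-32))) = -13045*(13098 + (-½*41209 + (221/2)*1024 + 714560)) = -13045*(13098 + (-41209/2 + 113152 + 714560)) = -13045*(13098 + 1614215/2) = -13045*1640411/2 = -21399161495/2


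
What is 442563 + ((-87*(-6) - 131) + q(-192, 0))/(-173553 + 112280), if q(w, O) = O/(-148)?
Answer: 27117162308/61273 ≈ 4.4256e+5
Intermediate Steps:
q(w, O) = -O/148 (q(w, O) = O*(-1/148) = -O/148)
442563 + ((-87*(-6) - 131) + q(-192, 0))/(-173553 + 112280) = 442563 + ((-87*(-6) - 131) - 1/148*0)/(-173553 + 112280) = 442563 + ((522 - 131) + 0)/(-61273) = 442563 + (391 + 0)*(-1/61273) = 442563 + 391*(-1/61273) = 442563 - 391/61273 = 27117162308/61273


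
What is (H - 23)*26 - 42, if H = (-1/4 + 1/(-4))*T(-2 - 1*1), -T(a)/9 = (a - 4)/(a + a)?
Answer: -1007/2 ≈ -503.50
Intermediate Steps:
T(a) = -9*(-4 + a)/(2*a) (T(a) = -9*(a - 4)/(a + a) = -9*(-4 + a)/(2*a))
H = 21/4 (H = (-1/4 + 1/(-4))*(-9/2 + 18/(-2 - 1*1)) = (-1*¼ + 1*(-¼))*(-9/2 + 18/(-2 - 1)) = (-¼ - ¼)*(-9/2 + 18/(-3)) = -(-9/2 + 18*(-⅓))/2 = -(-9/2 - 6)/2 = -½*(-21/2) = 21/4 ≈ 5.2500)
(H - 23)*26 - 42 = (21/4 - 23)*26 - 42 = -71/4*26 - 42 = -923/2 - 42 = -1007/2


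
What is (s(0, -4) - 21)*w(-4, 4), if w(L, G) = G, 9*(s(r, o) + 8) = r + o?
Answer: -1060/9 ≈ -117.78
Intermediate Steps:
s(r, o) = -8 + o/9 + r/9 (s(r, o) = -8 + (r + o)/9 = -8 + (o + r)/9 = -8 + (o/9 + r/9) = -8 + o/9 + r/9)
(s(0, -4) - 21)*w(-4, 4) = ((-8 + (⅑)*(-4) + (⅑)*0) - 21)*4 = ((-8 - 4/9 + 0) - 21)*4 = (-76/9 - 21)*4 = -265/9*4 = -1060/9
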